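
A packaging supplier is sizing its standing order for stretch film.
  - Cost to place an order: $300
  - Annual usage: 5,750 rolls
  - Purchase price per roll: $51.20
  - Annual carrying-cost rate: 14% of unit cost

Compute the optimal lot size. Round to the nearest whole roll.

H = i·C = 0.14 × $51.2 = $7.1680 per roll-year
Optimal lot size Q* = (2 × 5,750 × $300 / $7.168)^½ ≈ 693.76

694 rolls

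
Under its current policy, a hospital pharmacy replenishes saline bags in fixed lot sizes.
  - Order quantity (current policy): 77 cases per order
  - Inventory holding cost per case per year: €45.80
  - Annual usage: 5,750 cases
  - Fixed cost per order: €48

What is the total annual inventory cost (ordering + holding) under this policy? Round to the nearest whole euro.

Ordering: D/Q × S = 5,750/77 × €48 = €3,584.42
Holding:  Q/2 × H = 77/2 × €45.8 = €1,763.30
Total = €3,584.42 + €1,763.30 = €5,347.72

€5,348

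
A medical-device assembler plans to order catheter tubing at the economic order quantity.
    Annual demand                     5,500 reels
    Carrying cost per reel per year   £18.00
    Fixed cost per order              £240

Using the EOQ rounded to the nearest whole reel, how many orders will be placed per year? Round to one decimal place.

Optimal lot size Q* = (2 × 5,500 × £240 / £18)^½ ≈ 382.97 → Q = 383
Orders per year = D/Q = 5,500 / 383 = 14.360

14.4 orders per year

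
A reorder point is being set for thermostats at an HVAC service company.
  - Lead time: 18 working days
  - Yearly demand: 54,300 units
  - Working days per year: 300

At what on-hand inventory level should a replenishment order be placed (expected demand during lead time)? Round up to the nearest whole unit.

Daily demand d = 54,300 / 300 = 181.000 units/day
Demand during lead time = 181.000 × 18 = 3,258.00
Reorder point = 3,258.00 → round up

3,258 units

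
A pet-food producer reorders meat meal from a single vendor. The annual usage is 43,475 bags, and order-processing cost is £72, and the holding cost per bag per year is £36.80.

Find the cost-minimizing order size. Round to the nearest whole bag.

412 bags

2DS/H = 2·43,475·72/36.8 = 170,119.57
EOQ = √170,119.57 ≈ 412.46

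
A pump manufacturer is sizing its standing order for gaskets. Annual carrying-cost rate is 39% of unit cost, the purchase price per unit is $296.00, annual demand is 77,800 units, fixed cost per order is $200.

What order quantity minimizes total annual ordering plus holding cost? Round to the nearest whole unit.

H = i·C = 0.39 × $296 = $115.4400 per unit-year
2DS/H = 2·77,800·200/115.44 = 269,577.27
EOQ = √269,577.27 ≈ 519.21

519 units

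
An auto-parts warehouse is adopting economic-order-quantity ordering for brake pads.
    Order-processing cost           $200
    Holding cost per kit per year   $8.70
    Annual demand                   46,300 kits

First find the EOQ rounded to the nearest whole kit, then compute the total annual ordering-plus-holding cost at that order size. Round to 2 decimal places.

$12,693.46

EOQ = √(2DS/H) = √(2 × 46,300 × 200 / 8.7)
    = √(2,128,735.63) ≈ 1,459.02 → Q = 1,459 kits
Annual ordering cost = (D/Q)·S = (46,300/1,459) × 200 = $6,346.81
Annual holding cost  = (Q/2)·H = (1,459/2) × 8.7 = $6,346.65
Total = $6,346.81 + $6,346.65 = $12,693.46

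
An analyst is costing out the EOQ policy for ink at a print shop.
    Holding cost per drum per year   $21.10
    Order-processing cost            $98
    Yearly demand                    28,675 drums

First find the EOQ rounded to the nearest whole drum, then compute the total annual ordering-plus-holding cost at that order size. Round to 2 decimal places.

Q* = √(2·D·S / H) = √(2·28,675·98 / 21.1) = √266,364.9 ≈ 516.11 → Q = 516 drums
Annual ordering cost = (D/Q)·S = (28,675/516) × 98 = $5,446.03
Annual holding cost  = (Q/2)·H = (516/2) × 21.1 = $5,443.80
Total = $5,446.03 + $5,443.80 = $10,889.83

$10,889.83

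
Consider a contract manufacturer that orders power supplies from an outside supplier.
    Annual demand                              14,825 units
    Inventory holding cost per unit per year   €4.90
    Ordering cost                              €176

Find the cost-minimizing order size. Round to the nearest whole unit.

1,032 units

2DS/H = 2·14,825·176/4.9 = 1,064,979.59
EOQ = √1,064,979.59 ≈ 1,031.98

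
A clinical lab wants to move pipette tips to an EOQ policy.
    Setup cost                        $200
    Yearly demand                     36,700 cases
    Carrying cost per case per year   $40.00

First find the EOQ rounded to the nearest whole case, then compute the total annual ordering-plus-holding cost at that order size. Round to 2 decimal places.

2DS/H = 2·36,700·200/40 = 367,000.00
EOQ = √367,000.00 ≈ 605.81 → Q = 606 cases
Ordering: D/Q × S = 36,700/606 × $200 = $12,112.21
Holding:  Q/2 × H = 606/2 × $40 = $12,120.00
Total = $12,112.21 + $12,120.00 = $24,232.21

$24,232.21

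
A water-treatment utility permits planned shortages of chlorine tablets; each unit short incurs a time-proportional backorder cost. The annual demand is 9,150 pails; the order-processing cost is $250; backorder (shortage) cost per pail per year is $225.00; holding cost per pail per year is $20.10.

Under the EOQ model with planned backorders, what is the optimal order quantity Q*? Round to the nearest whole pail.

498 pails

Basic EOQ = √(2·9,150·250/20.1) = 477.087
Backorder adjustment √((H+b)/b) = √((20.1+225)/225) = 1.0437
Q* = 477.087 × 1.0437 ≈ 497.94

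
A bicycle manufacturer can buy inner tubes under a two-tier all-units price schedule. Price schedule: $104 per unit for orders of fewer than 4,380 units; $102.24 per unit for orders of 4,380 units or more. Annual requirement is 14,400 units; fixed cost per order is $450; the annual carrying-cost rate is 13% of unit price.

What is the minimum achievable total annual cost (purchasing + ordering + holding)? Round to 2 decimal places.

H₁ = 13%×$104 = $13.5200;  H₂ = 13%×$102.24 = $13.2912
EOQ₁ = √(2×14,400×450/13.5200) = 979.07  (< 4,380, feasible at tier 1)
EOQ₂ = √(2×14,400×450/13.2912) = 987.46  (< 4,380 → use Q = 4,380 at tier-2 price)
TC(tier 1 (EOQ₁), Q≈979.1) = $1,510,837.04
TC(tier 2, Q≈4,380.0) = $1,502,843.18
Minimum at tier 2: $1,502,843.18

$1,502,843.18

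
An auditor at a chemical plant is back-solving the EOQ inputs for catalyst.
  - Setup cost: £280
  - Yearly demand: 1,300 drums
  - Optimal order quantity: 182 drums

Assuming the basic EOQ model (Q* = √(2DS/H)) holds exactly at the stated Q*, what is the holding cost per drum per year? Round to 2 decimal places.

£21.98

EOQ relation: Q² = 2DS/H, so rearrange for the unknown.
H = 2DS / Q² = 2 × 1,300 × 280 / 182² = 21.9780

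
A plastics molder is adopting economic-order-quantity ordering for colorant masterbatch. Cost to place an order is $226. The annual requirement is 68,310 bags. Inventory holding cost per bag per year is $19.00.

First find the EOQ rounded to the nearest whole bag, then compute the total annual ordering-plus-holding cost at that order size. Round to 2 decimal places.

$24,220.78

Optimal lot size Q* = (2 × 68,310 × $226 / $19)^½ ≈ 1,274.78 → Q = 1,275 bags
Orders/yr = 68,310/1,275 = 53.576; ordering cost = 53.576 × $226 = $12,108.28
Average inventory = 1,275/2 = 637.5; holding cost = 637.5 × $19 = $12,112.50
Total = $12,108.28 + $12,112.50 = $24,220.78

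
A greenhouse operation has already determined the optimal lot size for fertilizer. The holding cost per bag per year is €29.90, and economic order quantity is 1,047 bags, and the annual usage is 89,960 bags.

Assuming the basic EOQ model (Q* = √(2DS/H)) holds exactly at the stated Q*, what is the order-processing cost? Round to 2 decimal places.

€182.17

Since Q* = (2DS/H)^½, squaring gives Q*²·H = 2DS.
S = Q²H / (2D) = 1,047² × 29.9 / (2 × 89,960) = 182.1735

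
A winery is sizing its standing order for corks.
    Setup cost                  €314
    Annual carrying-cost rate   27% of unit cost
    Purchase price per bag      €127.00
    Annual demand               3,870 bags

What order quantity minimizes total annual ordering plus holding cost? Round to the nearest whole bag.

266 bags

H = i·C = 0.27 × €127 = €34.2900 per bag-year
Optimal lot size Q* = (2 × 3,870 × €314 / €34.29)^½ ≈ 266.23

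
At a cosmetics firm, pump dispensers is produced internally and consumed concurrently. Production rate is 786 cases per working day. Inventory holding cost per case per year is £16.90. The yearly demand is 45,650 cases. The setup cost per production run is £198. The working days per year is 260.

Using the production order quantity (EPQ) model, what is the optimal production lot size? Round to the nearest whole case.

1,174 cases

Daily demand d = 45,650/260 = 175.577; p = 786; 1 − d/p = 0.77662
EPQ = √(2DS / (H(1 − d/p)))
    = √(2 × 45,650 × 198 / (16.9 × 0.77662)) ≈ 1,173.60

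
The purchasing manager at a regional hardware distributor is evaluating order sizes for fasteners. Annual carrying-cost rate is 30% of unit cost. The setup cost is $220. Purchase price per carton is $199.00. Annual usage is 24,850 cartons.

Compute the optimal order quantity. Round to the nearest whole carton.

Carrying cost H = $199 × 30% = $59.7000/carton/yr
Q* = √(2·D·S / H) = √(2·24,850·220 / 59.7) = √183,149.1 ≈ 427.96

428 cartons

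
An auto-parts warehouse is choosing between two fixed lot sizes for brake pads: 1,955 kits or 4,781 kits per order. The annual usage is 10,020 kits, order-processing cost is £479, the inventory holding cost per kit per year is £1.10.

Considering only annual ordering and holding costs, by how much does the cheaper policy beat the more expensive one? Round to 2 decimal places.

£103.16

TC(Q) = (D/Q)S + (Q/2)H
TC(1,955) = (10,020/1,955)×479 + (1,955/2)×1.1 = £3,530.28
TC(4,781) = (10,020/4,781)×479 + (4,781/2)×1.1 = £3,633.44
|ΔTC| = |£3,530.28 − £3,633.44| = £103.16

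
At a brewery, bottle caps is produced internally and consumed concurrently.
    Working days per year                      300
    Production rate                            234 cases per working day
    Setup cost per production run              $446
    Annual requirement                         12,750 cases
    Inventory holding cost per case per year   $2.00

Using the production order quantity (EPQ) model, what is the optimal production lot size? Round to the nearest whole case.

Daily demand d = 12,750/300 = 42.500; p = 234; 1 − d/p = 0.81838
EPQ = √(2DS / (H(1 − d/p)))
    = √(2 × 12,750 × 446 / (2 × 0.81838)) ≈ 2,636.00

2,636 cases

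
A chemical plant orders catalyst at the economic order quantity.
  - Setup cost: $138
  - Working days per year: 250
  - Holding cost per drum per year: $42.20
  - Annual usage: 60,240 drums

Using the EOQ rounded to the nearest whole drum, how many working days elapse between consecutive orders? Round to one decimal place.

2.6 days

EOQ = √(2DS/H) = √(2 × 60,240 × 138 / 42.2)
    = √(393,986.73) ≈ 627.68 → Q = 628 drums
T = Q/D × 250 days = 628/60,240 × 250 = 2.606 days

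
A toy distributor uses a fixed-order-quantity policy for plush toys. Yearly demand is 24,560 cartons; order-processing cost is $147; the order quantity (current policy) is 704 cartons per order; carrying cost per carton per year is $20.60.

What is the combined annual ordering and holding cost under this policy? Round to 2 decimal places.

$12,379.50

Annual ordering cost = (D/Q)·S = (24,560/704) × 147 = $5,128.30
Annual holding cost  = (Q/2)·H = (704/2) × 20.6 = $7,251.20
Total = $5,128.30 + $7,251.20 = $12,379.50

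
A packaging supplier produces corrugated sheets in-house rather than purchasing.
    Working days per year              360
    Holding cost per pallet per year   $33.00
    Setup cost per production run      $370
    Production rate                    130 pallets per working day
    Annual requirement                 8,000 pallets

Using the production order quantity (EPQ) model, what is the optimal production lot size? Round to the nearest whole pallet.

465 pallets

d = 8,000/360 = 22.2222 pallets/day;  effective holding cost H(1 − d/p) = 33·(1 − 22.2222/130) = 27.35897
Q* = √(2DS / H_eff) = √(2·8,000·370 / 27.35897) ≈ 465.17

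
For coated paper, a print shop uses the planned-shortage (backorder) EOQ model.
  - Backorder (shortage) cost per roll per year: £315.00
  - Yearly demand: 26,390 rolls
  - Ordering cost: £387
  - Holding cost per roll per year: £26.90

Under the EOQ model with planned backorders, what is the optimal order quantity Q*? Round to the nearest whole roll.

908 rolls

Basic EOQ = √(2·26,390·387/26.9) = 871.393
Backorder adjustment √((H+b)/b) = √((26.9+315)/315) = 1.0418
Q* = 871.393 × 1.0418 ≈ 907.84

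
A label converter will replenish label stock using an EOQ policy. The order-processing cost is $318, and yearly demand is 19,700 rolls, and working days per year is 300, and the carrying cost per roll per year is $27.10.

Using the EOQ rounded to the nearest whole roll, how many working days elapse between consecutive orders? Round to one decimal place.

10.4 days

EOQ = √(2DS/H) = √(2 × 19,700 × 318 / 27.1)
    = √(462,332.10) ≈ 679.95 → Q = 680 rolls
Cycle time = (working days × Q)/D = (300 × 680) / 19,700 = 10.355 days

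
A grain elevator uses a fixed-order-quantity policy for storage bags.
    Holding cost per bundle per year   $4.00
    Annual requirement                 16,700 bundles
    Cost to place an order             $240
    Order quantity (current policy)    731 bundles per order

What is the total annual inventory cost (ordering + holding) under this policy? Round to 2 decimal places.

$6,944.90

Ordering: D/Q × S = 16,700/731 × $240 = $5,482.90
Holding:  Q/2 × H = 731/2 × $4 = $1,462.00
Total = $5,482.90 + $1,462.00 = $6,944.90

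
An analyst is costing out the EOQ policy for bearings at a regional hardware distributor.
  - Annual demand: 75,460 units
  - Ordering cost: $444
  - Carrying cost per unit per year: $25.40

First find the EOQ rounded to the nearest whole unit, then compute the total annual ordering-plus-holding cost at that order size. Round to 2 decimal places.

$41,255.49

EOQ = √(2DS/H) = √(2 × 75,460 × 444 / 25.4)
    = √(2,638,129.13) ≈ 1,624.23 → Q = 1,624 units
Ordering: D/Q × S = 75,460/1,624 × $444 = $20,630.69
Holding:  Q/2 × H = 1,624/2 × $25.4 = $20,624.80
Total = $20,630.69 + $20,624.80 = $41,255.49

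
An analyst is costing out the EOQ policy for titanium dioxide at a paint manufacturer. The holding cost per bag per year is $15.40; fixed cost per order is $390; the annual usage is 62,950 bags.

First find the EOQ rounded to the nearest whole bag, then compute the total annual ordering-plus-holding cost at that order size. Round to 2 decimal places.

$27,498.28

2DS/H = 2·62,950·390/15.4 = 3,188,376.62
EOQ = √3,188,376.62 ≈ 1,785.60 → Q = 1,786 bags
Ordering: D/Q × S = 62,950/1,786 × $390 = $13,746.08
Holding:  Q/2 × H = 1,786/2 × $15.4 = $13,752.20
Total = $13,746.08 + $13,752.20 = $27,498.28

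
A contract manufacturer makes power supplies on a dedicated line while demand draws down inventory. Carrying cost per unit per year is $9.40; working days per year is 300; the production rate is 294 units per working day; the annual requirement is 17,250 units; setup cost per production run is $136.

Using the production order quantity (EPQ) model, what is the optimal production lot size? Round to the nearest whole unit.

788 units

d = 17,250/300 = 57.5000 units/day;  effective holding cost H(1 − d/p) = 9.4·(1 − 57.5000/294) = 7.56156
Q* = √(2DS / H_eff) = √(2·17,250·136 / 7.56156) ≈ 787.72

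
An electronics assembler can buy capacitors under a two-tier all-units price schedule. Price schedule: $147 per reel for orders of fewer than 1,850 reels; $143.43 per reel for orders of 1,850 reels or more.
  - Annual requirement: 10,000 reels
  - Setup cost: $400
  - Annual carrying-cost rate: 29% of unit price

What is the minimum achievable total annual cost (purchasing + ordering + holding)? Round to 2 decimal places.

H₁ = 29%×$147 = $42.6300;  H₂ = 29%×$143.43 = $41.5947
EOQ₁ = √(2×10,000×400/42.6300) = 433.20  (< 1,850, feasible at tier 1)
EOQ₂ = √(2×10,000×400/41.5947) = 438.56  (< 1,850 → use Q = 1,850 at tier-2 price)
TC(tier 1 (EOQ₁), Q≈433.2) = $1,488,467.27
TC(tier 2, Q≈1,850.0) = $1,474,937.26
Minimum at tier 2: $1,474,937.26

$1,474,937.26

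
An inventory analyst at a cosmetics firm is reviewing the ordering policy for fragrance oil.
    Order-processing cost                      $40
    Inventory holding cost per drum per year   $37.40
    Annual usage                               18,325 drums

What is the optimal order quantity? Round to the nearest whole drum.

2DS/H = 2·18,325·40/37.4 = 39,197.86
EOQ = √39,197.86 ≈ 197.98

198 drums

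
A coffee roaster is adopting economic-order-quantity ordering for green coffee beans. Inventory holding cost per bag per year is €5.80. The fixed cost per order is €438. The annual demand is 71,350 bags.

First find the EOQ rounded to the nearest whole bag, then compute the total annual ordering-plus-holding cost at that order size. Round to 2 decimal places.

€19,039.83

Optimal lot size Q* = (2 × 71,350 × €438 / €5.8)^½ ≈ 3,282.73 → Q = 3,283 bags
Ordering: D/Q × S = 71,350/3,283 × €438 = €9,519.13
Holding:  Q/2 × H = 3,283/2 × €5.8 = €9,520.70
Total = €9,519.13 + €9,520.70 = €19,039.83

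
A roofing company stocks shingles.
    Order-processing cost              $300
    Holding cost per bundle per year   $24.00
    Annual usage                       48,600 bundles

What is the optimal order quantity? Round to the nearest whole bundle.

1,102 bundles

Q* = √(2·D·S / H) = √(2·48,600·300 / 24) = √1,215,000.0 ≈ 1,102.27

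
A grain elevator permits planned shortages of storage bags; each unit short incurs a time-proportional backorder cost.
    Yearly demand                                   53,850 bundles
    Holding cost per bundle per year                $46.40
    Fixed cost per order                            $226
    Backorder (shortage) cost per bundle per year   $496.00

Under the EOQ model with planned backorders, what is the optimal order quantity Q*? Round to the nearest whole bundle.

Basic EOQ = √(2·53,850·226/46.4) = 724.274
Backorder adjustment √((H+b)/b) = √((46.4+496)/496) = 1.0457
Q* = 724.274 × 1.0457 ≈ 757.39

757 bundles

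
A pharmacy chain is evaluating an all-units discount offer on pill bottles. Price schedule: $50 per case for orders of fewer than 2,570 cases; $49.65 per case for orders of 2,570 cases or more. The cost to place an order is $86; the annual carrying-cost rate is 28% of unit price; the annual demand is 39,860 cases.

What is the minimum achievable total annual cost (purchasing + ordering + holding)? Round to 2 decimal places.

H₁ = 28%×$50 = $14.0000;  H₂ = 28%×$49.65 = $13.9020
EOQ₁ = √(2×39,860×86/14.0000) = 699.79  (< 2,570, feasible at tier 1)
EOQ₂ = √(2×39,860×86/13.9020) = 702.25  (< 2,570 → use Q = 2,570 at tier-2 price)
TC(tier 1 (EOQ₁), Q≈699.8) = $2,002,797.09
TC(tier 2, Q≈2,570.0) = $1,998,246.91
Minimum at tier 2: $1,998,246.91

$1,998,246.91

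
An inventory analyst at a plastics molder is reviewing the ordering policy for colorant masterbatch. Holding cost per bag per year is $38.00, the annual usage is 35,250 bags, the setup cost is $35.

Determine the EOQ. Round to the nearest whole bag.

255 bags

2DS/H = 2·35,250·35/38 = 64,934.21
EOQ = √64,934.21 ≈ 254.82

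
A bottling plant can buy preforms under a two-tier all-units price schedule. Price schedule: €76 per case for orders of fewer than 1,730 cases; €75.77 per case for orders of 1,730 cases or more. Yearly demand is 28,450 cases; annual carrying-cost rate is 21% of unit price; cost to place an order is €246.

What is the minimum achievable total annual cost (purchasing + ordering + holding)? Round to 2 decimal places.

€2,173,465.61

H₁ = 21%×€76 = €15.9600;  H₂ = 21%×€75.77 = €15.9117
EOQ₁ = √(2×28,450×246/15.9600) = 936.50  (< 1,730, feasible at tier 1)
EOQ₂ = √(2×28,450×246/15.9117) = 937.92  (< 1,730 → use Q = 1,730 at tier-2 price)
TC(tier 1 (EOQ₁), Q≈936.5) = €2,177,146.52
TC(tier 2, Q≈1,730.0) = €2,173,465.61
Minimum at tier 2: €2,173,465.61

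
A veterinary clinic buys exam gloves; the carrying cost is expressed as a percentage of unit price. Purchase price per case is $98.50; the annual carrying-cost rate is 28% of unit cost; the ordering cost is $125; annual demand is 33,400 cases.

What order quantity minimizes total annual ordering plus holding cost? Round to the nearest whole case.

Carrying cost H = $98.5 × 28% = $27.5800/case/yr
2DS/H = 2·33,400·125/27.58 = 302,755.62
EOQ = √302,755.62 ≈ 550.23

550 cases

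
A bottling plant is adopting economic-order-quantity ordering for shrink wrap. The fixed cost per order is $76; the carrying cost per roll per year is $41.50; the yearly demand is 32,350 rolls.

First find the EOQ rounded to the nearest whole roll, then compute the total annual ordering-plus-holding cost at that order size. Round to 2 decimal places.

Optimal lot size Q* = (2 × 32,350 × $76 / $41.5)^½ ≈ 344.22 → Q = 344 rolls
Ordering: D/Q × S = 32,350/344 × $76 = $7,147.09
Holding:  Q/2 × H = 344/2 × $41.5 = $7,138.00
Total = $7,147.09 + $7,138.00 = $14,285.09

$14,285.09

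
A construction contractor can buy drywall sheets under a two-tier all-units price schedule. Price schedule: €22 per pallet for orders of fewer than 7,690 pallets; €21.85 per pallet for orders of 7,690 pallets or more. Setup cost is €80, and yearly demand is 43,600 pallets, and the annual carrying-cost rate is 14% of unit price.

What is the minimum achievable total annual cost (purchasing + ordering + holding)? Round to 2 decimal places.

€963,835.31

H₁ = 14%×€22 = €3.0800;  H₂ = 14%×€21.85 = €3.0590
EOQ₁ = √(2×43,600×80/3.0800) = 1,504.97  (< 7,690, feasible at tier 1)
EOQ₂ = √(2×43,600×80/3.0590) = 1,510.13  (< 7,690 → use Q = 7,690 at tier-2 price)
TC(tier 1 (EOQ₁), Q≈1,505.0) = €963,835.31
TC(tier 2, Q≈7,690.0) = €964,875.43
Minimum at tier 1 (EOQ₁): €963,835.31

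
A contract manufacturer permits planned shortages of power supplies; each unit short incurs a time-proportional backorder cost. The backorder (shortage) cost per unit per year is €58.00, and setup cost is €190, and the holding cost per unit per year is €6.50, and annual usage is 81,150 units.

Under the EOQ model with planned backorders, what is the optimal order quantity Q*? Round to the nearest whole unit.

2,297 units

Q* = √(2DS/H) · √((H + b)/b)
   = √(2 × 81,150 × 190 / 6.5) · √((6.5 + 58) / 58)
   = 2,178.108 × 1.0545 ≈ 2,296.92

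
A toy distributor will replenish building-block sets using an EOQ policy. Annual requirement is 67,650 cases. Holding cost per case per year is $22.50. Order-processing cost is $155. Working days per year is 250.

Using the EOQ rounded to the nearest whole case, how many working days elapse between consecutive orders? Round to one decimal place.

3.6 days

2DS/H = 2·67,650·155/22.5 = 932,066.67
EOQ = √932,066.67 ≈ 965.44 → Q = 965 cases
Cycle time = (working days × Q)/D = (250 × 965) / 67,650 = 3.566 days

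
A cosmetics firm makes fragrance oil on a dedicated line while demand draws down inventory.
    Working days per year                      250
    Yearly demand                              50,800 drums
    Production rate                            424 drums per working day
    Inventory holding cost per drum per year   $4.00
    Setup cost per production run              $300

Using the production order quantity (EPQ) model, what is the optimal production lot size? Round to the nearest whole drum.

3,825 drums

d = 50,800/250 = 203.2000 drums/day;  effective holding cost H(1 − d/p) = 4·(1 − 203.2000/424) = 2.08302
Q* = √(2DS / H_eff) = √(2·50,800·300 / 2.08302) ≈ 3,825.26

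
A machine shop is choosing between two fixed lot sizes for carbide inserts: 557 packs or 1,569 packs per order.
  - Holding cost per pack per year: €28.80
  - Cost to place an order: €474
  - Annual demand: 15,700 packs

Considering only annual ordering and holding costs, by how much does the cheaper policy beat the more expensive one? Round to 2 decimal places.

€5,955.32

TC(Q) = (D/Q)S + (Q/2)H
TC(557) = (15,700/557)×474 + (557/2)×28.8 = €21,381.30
TC(1,569) = (15,700/1,569)×474 + (1,569/2)×28.8 = €27,336.62
|ΔTC| = |€21,381.30 − €27,336.62| = €5,955.32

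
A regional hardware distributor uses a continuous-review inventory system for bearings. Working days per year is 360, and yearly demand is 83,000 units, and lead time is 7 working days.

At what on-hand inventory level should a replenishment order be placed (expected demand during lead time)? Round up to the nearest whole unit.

Daily demand d = 83,000 / 360 = 230.556 units/day
Demand during lead time = 230.556 × 7 = 1,613.89
Reorder point = 1,613.89 → round up

1,614 units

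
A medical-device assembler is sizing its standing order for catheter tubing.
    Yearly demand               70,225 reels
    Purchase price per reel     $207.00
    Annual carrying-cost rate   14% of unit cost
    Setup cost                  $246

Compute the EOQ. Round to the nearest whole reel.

1,092 reels

H = i·C = 0.14 × $207 = $28.9800 per reel-year
2DS/H = 2·70,225·246/28.98 = 1,192,225.67
EOQ = √1,192,225.67 ≈ 1,091.89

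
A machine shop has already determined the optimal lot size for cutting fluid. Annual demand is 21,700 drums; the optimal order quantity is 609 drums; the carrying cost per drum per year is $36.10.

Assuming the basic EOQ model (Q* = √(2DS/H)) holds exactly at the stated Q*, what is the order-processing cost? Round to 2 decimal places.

$308.50

EOQ relation: Q² = 2DS/H, so rearrange for the unknown.
S = Q²H / (2D) = 609² × 36.1 / (2 × 21,700) = 308.4978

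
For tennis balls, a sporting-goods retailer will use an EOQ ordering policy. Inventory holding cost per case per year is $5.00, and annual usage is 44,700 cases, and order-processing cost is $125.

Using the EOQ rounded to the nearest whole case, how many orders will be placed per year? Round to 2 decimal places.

Optimal lot size Q* = (2 × 44,700 × $125 / $5)^½ ≈ 1,494.99 → Q = 1,495
Orders per year = D/Q = 44,700 / 1,495 = 29.900

29.90 orders per year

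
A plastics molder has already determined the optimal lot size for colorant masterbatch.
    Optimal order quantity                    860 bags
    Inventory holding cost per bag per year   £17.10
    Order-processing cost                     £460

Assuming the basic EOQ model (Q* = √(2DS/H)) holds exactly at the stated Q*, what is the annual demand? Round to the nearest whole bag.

13,747 bags per year

From Q* = √(2DS/H) ⇒ Q*² = 2DS/H.
D = Q²H / (2S) = 860² × 17.1 / (2 × 460) = 13,746.91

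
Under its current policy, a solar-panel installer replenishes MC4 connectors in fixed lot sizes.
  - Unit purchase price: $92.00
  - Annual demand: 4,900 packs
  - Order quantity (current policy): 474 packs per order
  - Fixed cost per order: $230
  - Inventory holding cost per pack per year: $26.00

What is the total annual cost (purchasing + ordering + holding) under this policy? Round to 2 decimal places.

Orders/yr = 4,900/474 = 10.338; ordering cost = 10.338 × $230 = $2,377.64
Average inventory = 474/2 = 237; holding cost = 237 × $26 = $6,162.00
Purchase cost = D·C = 4,900 × 92 = $450,800.00
Total = $2,377.64 + $6,162.00 + $450,800.00 = $459,339.64

$459,339.64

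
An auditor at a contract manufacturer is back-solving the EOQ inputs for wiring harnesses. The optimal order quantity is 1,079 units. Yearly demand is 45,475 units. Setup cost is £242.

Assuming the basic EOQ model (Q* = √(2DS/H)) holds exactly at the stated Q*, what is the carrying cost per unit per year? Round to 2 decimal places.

£18.90

Since Q* = (2DS/H)^½, squaring gives Q*²·H = 2DS.
H = 2DS / Q² = 2 × 45,475 × 242 / 1,079² = 18.9049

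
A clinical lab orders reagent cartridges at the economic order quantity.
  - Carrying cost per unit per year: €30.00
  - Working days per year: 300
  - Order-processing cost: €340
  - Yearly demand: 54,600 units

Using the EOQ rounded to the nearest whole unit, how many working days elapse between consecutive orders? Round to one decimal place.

Optimal lot size Q* = (2 × 54,600 × €340 / €30)^½ ≈ 1,112.47 → Q = 1,112 units
Days between orders = 300 / (D/Q) = 300 / 49.101 ≈ 6.110

6.1 days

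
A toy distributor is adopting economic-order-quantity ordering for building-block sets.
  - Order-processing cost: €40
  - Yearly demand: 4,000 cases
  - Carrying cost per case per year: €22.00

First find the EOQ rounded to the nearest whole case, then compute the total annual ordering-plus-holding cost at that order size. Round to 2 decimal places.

€2,653.31

Optimal lot size Q* = (2 × 4,000 × €40 / €22)^½ ≈ 120.60 → Q = 121 cases
Annual ordering cost = (D/Q)·S = (4,000/121) × 40 = €1,322.31
Annual holding cost  = (Q/2)·H = (121/2) × 22 = €1,331.00
Total = €1,322.31 + €1,331.00 = €2,653.31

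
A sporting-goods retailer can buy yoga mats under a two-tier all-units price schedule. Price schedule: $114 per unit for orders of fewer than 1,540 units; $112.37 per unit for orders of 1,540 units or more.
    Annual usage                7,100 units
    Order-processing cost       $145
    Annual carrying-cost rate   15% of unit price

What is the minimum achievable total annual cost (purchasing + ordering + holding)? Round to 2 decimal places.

$811,474.24

H₁ = 15%×$114 = $17.1000;  H₂ = 15%×$112.37 = $16.8555
EOQ₁ = √(2×7,100×145/17.1000) = 347.00  (< 1,540, feasible at tier 1)
EOQ₂ = √(2×7,100×145/16.8555) = 349.51  (< 1,540 → use Q = 1,540 at tier-2 price)
TC(tier 1 (EOQ₁), Q≈347.0) = $815,333.71
TC(tier 2, Q≈1,540.0) = $811,474.24
Minimum at tier 2: $811,474.24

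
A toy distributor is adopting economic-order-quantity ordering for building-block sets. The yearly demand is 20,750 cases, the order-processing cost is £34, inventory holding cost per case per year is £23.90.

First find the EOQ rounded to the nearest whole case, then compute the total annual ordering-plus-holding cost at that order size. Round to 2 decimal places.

£5,807.14

2DS/H = 2·20,750·34/23.9 = 59,037.66
EOQ = √59,037.66 ≈ 242.98 → Q = 243 cases
Annual ordering cost = (D/Q)·S = (20,750/243) × 34 = £2,903.29
Annual holding cost  = (Q/2)·H = (243/2) × 23.9 = £2,903.85
Total = £2,903.29 + £2,903.85 = £5,807.14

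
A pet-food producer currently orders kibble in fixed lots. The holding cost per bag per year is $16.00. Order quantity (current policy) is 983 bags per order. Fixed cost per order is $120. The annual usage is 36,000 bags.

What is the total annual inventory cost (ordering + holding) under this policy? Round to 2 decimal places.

Orders/yr = 36,000/983 = 36.623; ordering cost = 36.623 × $120 = $4,394.71
Average inventory = 983/2 = 491.5; holding cost = 491.5 × $16 = $7,864.00
Total = $4,394.71 + $7,864.00 = $12,258.71

$12,258.71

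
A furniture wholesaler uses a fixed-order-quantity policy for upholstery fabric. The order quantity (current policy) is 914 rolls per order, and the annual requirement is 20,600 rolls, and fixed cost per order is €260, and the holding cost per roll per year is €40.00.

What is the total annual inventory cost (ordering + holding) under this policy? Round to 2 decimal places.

€24,139.96

Annual ordering cost = (D/Q)·S = (20,600/914) × 260 = €5,859.96
Annual holding cost  = (Q/2)·H = (914/2) × 40 = €18,280.00
Total = €5,859.96 + €18,280.00 = €24,139.96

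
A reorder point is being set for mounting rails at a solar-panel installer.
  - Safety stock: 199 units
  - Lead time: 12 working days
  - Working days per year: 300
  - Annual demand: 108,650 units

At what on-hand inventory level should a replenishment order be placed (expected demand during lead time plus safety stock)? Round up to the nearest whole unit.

Daily demand d = 108,650 / 300 = 362.167 units/day
Demand during lead time = 362.167 × 12 = 4,346.00
Reorder point = 4,346.00 + 199 = 4,545.00 → round up

4,545 units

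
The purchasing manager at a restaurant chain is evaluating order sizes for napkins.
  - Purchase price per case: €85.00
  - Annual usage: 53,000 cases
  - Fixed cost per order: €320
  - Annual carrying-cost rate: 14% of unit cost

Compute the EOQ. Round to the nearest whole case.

Holding cost per case per year: H = 14% × €85 = €11.9000
Q* = √(2·D·S / H) = √(2·53,000·320 / 11.9) = √2,850,420.2 ≈ 1,688.32

1,688 cases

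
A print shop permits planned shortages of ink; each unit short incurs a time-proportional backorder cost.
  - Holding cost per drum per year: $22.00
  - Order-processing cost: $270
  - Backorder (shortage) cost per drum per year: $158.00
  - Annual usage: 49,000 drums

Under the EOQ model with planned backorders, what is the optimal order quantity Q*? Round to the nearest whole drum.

1,171 drums

Basic EOQ = √(2·49,000·270/22) = 1,096.689
Backorder adjustment √((H+b)/b) = √((22+158)/158) = 1.0674
Q* = 1,096.689 × 1.0674 ≈ 1,170.55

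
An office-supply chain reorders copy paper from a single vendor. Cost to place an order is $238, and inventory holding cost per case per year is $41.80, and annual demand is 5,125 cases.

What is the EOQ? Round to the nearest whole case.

242 cases

Optimal lot size Q* = (2 × 5,125 × $238 / $41.8)^½ ≈ 241.58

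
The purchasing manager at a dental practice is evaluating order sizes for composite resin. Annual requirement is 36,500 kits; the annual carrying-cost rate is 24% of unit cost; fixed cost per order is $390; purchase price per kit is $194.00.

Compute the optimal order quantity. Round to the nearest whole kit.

H = i·C = 0.24 × $194 = $46.5600 per kit-year
EOQ = √(2DS/H) = √(2 × 36,500 × 390 / 46.56)
    = √(611,469.07) ≈ 781.96

782 kits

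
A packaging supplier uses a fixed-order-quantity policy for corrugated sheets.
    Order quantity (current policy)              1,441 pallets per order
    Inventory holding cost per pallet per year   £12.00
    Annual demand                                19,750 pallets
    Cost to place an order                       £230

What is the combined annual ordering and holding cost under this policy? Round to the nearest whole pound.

Ordering: D/Q × S = 19,750/1,441 × £230 = £3,152.32
Holding:  Q/2 × H = 1,441/2 × £12 = £8,646.00
Total = £3,152.32 + £8,646.00 = £11,798.32

£11,798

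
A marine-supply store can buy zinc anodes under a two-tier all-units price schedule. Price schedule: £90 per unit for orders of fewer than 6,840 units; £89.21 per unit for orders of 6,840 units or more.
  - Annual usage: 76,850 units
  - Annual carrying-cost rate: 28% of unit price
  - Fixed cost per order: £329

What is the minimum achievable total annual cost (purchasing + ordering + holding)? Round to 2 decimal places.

£6,944,912.44

H₁ = 28%×£90 = £25.2000;  H₂ = 28%×£89.21 = £24.9788
EOQ₁ = √(2×76,850×329/25.2000) = 1,416.56  (< 6,840, feasible at tier 1)
EOQ₂ = √(2×76,850×329/24.9788) = 1,422.82  (< 6,840 → use Q = 6,840 at tier-2 price)
TC(tier 1 (EOQ₁), Q≈1,416.6) = £6,952,197.28
TC(tier 2, Q≈6,840.0) = £6,944,912.44
Minimum at tier 2: £6,944,912.44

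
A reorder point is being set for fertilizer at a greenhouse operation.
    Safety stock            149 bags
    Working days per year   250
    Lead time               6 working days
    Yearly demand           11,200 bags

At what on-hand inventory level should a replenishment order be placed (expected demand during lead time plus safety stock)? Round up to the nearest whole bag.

Daily demand d = 11,200 / 250 = 44.800 bags/day
Demand during lead time = 44.800 × 6 = 268.80
Reorder point = 268.80 + 149 = 417.80 → round up

418 bags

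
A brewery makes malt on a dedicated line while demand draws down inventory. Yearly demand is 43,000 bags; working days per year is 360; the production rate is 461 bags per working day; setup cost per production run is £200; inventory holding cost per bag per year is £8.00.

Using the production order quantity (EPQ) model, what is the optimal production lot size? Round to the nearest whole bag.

1,703 bags

d = 43,000/360 = 119.4444 bags/day;  effective holding cost H(1 − d/p) = 8·(1 − 119.4444/461) = 5.92721
Q* = √(2DS / H_eff) = √(2·43,000·200 / 5.92721) ≈ 1,703.49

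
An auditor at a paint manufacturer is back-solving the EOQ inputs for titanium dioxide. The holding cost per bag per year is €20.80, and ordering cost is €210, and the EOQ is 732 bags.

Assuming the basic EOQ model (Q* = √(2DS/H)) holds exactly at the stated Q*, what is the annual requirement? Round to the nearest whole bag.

26,536 bags per year

From Q* = √(2DS/H) ⇒ Q*² = 2DS/H.
D = Q²H / (2S) = 732² × 20.8 / (2 × 210) = 26,536.05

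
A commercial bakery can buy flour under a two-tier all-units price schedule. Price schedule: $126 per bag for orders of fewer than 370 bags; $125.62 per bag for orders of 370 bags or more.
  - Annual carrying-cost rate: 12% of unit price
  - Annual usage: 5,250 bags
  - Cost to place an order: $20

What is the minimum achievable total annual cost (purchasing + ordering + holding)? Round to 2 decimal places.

H₁ = 12%×$126 = $15.1200;  H₂ = 12%×$125.62 = $15.0744
EOQ₁ = √(2×5,250×20/15.1200) = 117.85  (< 370, feasible at tier 1)
EOQ₂ = √(2×5,250×20/15.0744) = 118.03  (< 370 → use Q = 370 at tier-2 price)
TC(tier 1 (EOQ₁), Q≈117.9) = $663,281.91
TC(tier 2, Q≈370.0) = $662,577.55
Minimum at tier 2: $662,577.55

$662,577.55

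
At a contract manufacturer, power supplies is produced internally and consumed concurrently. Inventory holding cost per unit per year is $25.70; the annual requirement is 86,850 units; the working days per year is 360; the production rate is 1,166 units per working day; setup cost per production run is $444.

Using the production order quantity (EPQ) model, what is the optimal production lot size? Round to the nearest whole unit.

1,945 units

Daily demand d = 86,850/360 = 241.250; p = 1166; 1 − d/p = 0.79310
EPQ = √(2DS / (H(1 − d/p)))
    = √(2 × 86,850 × 444 / (25.7 × 0.79310)) ≈ 1,945.19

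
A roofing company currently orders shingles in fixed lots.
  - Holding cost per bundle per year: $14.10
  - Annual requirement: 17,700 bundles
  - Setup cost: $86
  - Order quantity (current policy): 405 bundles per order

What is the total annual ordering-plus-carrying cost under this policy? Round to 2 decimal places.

Ordering: D/Q × S = 17,700/405 × $86 = $3,758.52
Holding:  Q/2 × H = 405/2 × $14.1 = $2,855.25
Total = $3,758.52 + $2,855.25 = $6,613.77

$6,613.77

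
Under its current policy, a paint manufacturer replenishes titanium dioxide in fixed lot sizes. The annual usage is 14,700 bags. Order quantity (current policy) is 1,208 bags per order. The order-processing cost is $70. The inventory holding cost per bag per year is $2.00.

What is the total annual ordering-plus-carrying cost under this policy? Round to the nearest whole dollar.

Annual ordering cost = (D/Q)·S = (14,700/1,208) × 70 = $851.82
Annual holding cost  = (Q/2)·H = (1,208/2) × 2 = $1,208.00
Total = $851.82 + $1,208.00 = $2,059.82

$2,060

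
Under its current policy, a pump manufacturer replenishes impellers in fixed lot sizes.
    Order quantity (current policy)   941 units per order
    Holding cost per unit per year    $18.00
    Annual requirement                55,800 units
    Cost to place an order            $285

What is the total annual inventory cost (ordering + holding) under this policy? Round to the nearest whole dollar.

Ordering: D/Q × S = 55,800/941 × $285 = $16,900.11
Holding:  Q/2 × H = 941/2 × $18 = $8,469.00
Total = $16,900.11 + $8,469.00 = $25,369.11

$25,369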